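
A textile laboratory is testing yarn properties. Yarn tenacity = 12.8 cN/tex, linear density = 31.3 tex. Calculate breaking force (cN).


Formula: Breaking force = Tenacity * Linear density
F = 12.8 cN/tex * 31.3 tex
F = 400.64 cN

400.64 cN


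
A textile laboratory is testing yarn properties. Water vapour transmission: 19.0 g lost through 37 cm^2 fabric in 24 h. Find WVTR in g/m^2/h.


Formula: WVTR = mass_loss / (area * time)
Step 1: Convert area: 37 cm^2 = 0.0037 m^2
Step 2: WVTR = 19.0 g / (0.0037 m^2 * 24 h)
Step 3: WVTR = 19.0 / 0.0888 = 214.0 g/m^2/h

214.0 g/m^2/h


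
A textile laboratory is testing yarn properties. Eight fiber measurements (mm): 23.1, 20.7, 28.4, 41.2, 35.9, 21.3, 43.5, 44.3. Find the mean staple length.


Formula: Mean = sum of lengths / count
Sum = 23.1 + 20.7 + 28.4 + 41.2 + 35.9 + 21.3 + 43.5 + 44.3
Sum = 258.4 mm
Mean = 258.4 / 8 = 32.30 mm

32.30 mm


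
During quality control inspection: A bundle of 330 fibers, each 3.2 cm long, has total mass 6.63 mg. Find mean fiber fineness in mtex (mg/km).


Formula: fineness (mtex) = mass (mg) / total length (km) = (mass_mg / total_length_m) * 1000
Step 1: Convert fiber length: 3.2 cm = 0.032 m
Step 2: Total fiber length = 330 * 0.032 = 10.56 m
Step 3: Linear density = 6.63 mg / 10.56 m = 0.6278 mg/m
Step 4: fineness = 0.6278 * 1000 = 627.8 mtex

627.8 mtex


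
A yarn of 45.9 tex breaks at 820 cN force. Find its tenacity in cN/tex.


Formula: Tenacity = Breaking force / Linear density
Tenacity = 820 cN / 45.9 tex
Tenacity = 17.86 cN/tex

17.86 cN/tex


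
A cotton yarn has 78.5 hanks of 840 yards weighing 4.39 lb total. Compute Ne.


Formula: Ne = hanks / mass_lb
Substituting: Ne = 78.5 / 4.39
Ne = 17.9

17.9 Ne


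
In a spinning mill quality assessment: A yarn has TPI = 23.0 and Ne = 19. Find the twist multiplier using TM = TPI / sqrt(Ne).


Formula: TM = TPI / sqrt(Ne)
Step 1: sqrt(Ne) = sqrt(19) = 4.3589
Step 2: TM = 23.0 / 4.3589 = 5.28

5.28 TM


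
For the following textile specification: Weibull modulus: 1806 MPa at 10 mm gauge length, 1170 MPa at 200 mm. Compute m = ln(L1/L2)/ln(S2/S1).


Formula: m = ln(L1/L2) / ln(S2/S1)
Step 1: ln(L1/L2) = ln(10/200) = -2.99573
Step 2: S2/S1 = 1170/1806 = 0.64784
Step 3: ln(S2/S1) = ln(0.64784) = -0.43411
Step 4: m = -2.99573 / -0.43411 = 6.90

6.90 (Weibull m)


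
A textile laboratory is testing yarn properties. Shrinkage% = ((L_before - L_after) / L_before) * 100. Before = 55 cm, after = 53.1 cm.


Formula: Shrinkage% = ((L_before - L_after) / L_before) * 100
Step 1: Shrinkage = 55 - 53.1 = 1.9 cm
Step 2: Shrinkage% = (1.9 / 55) * 100
Step 3: Shrinkage% = 0.034545 * 100 = 3.4545% ≈ 3.5%

3.5%


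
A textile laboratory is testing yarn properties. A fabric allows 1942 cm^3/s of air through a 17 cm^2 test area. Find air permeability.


Formula: Air Permeability = Airflow / Test Area
AP = 1942 cm^3/s / 17 cm^2
AP = 114.2 cm^3/s/cm^2

114.2 cm^3/s/cm^2


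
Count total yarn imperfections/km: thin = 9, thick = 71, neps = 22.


Formula: Total = thin places + thick places + neps
Total = 9 + 71 + 22
Total = 102 imperfections/km

102 imperfections/km


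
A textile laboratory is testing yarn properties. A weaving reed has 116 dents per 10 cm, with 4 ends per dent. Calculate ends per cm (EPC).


Formula: EPC = (dents per 10 cm * ends per dent) / 10
Step 1: Total ends per 10 cm = 116 * 4 = 464
Step 2: EPC = 464 / 10 = 46.4 ends/cm

46.4 ends/cm


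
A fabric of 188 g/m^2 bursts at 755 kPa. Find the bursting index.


Formula: Bursting Index = Bursting Strength / Fabric GSM
BI = 755 kPa / 188 g/m^2
BI = 4.016 kPa/(g/m^2)

4.016 kPa/(g/m^2)


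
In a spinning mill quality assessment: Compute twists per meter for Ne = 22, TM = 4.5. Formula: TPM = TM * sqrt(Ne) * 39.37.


Formula: TPM = TM * sqrt(Ne) * 39.37
Step 1: sqrt(Ne) = sqrt(22) = 4.6904
Step 2: TM * sqrt(Ne) = 4.5 * 4.6904 = 21.1068
Step 3: TPM = 21.1068 * 39.37 = 831 twists/m

831 twists/m


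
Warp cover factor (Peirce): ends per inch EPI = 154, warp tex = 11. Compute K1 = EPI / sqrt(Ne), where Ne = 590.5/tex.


Formula: K1 = EPI / sqrt(Ne), with Ne = 590.5 / tex_warp
Step 1: Ne = 590.5 / 11 = 53.682
Step 2: sqrt(Ne) = sqrt(53.682) = 7.3268
Step 3: K1 = 154 / 7.3268 = 21.0

21.0


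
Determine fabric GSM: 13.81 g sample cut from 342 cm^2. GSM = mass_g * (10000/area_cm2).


Formula: GSM = mass_g / area_m2
Step 1: Convert area: 342 cm^2 = 342 / 10000 = 0.0342 m^2
Step 2: GSM = 13.81 g / 0.0342 m^2 = 403.8 g/m^2

403.8 g/m^2


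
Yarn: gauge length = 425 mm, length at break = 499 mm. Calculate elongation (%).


Formula: Elongation (%) = ((L_break - L0) / L0) * 100
Step 1: Extension = 499 - 425 = 74 mm
Step 2: Elongation = (74 / 425) * 100
Step 3: Elongation = 0.174118 * 100 = 17.4118% ≈ 17.4%

17.4%


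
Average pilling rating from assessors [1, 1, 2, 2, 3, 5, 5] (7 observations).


Formula: Mean = sum / count
Sum = 1 + 1 + 2 + 2 + 3 + 5 + 5 = 19
Mean = 19 / 7 = 2.7

2.7


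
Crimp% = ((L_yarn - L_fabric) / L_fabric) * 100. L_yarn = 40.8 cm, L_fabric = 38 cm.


Formula: Crimp% = ((L_yarn - L_fabric) / L_fabric) * 100
Step 1: Extension = 40.8 - 38 = 2.8 cm
Step 2: Crimp% = (2.8 / 38) * 100
Step 3: Crimp% = 0.073684 * 100 = 7.3684% ≈ 7.4%

7.4%


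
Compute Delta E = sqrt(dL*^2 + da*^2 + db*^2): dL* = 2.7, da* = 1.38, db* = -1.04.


Formula: Delta E = sqrt(dL*^2 + da*^2 + db*^2)
Step 1: dL*^2 = 2.7^2 = 7.29
Step 2: da*^2 = 1.38^2 = 1.9044
Step 3: db*^2 = (-1.04)^2 = 1.0816
Step 4: Sum = 7.29 + 1.9044 + 1.0816 = 10.276
Step 5: Delta E = sqrt(10.276) = 3.21

3.21 Delta E


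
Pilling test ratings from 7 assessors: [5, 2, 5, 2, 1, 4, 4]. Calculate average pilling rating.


Formula: Mean = sum / count
Sum = 5 + 2 + 5 + 2 + 1 + 4 + 4 = 23
Mean = 23 / 7 = 3.3

3.3


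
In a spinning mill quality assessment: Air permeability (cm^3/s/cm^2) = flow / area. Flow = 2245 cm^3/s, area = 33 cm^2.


Formula: Air Permeability = Airflow / Test Area
AP = 2245 cm^3/s / 33 cm^2
AP = 68.0 cm^3/s/cm^2

68.0 cm^3/s/cm^2


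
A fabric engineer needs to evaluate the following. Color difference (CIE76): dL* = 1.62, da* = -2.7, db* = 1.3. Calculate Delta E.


Formula: Delta E = sqrt(dL*^2 + da*^2 + db*^2)
Step 1: dL*^2 = 1.62^2 = 2.6244
Step 2: da*^2 = (-2.7)^2 = 7.29
Step 3: db*^2 = 1.3^2 = 1.69
Step 4: Sum = 2.6244 + 7.29 + 1.69 = 11.6044
Step 5: Delta E = sqrt(11.6044) = 3.41

3.41 Delta E


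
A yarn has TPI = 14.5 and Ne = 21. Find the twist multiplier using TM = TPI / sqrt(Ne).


Formula: TM = TPI / sqrt(Ne)
Step 1: sqrt(Ne) = sqrt(21) = 4.5826
Step 2: TM = 14.5 / 4.5826 = 3.16

3.16 TM


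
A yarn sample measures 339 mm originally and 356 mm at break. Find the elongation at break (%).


Formula: Elongation (%) = ((L_break - L0) / L0) * 100
Step 1: Extension = 356 - 339 = 17 mm
Step 2: Elongation = (17 / 339) * 100
Step 3: Elongation = 0.050147 * 100 = 5.0147% ≈ 5.0%

5.0%


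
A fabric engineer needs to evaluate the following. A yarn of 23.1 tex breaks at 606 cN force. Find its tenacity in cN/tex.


Formula: Tenacity = Breaking force / Linear density
Tenacity = 606 cN / 23.1 tex
Tenacity = 26.23 cN/tex

26.23 cN/tex


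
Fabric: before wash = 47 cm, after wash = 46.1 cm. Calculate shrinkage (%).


Formula: Shrinkage% = ((L_before - L_after) / L_before) * 100
Step 1: Shrinkage = 47 - 46.1 = 0.9 cm
Step 2: Shrinkage% = (0.9 / 47) * 100
Step 3: Shrinkage% = 0.019149 * 100 = 1.9149% ≈ 1.9%

1.9%


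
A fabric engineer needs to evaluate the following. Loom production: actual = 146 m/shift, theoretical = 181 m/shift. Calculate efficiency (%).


Formula: Efficiency% = (Actual output / Theoretical output) * 100
Efficiency% = (146 / 181) * 100
Efficiency% = 0.80663 * 100 = 80.663% ≈ 80.7%

80.7%


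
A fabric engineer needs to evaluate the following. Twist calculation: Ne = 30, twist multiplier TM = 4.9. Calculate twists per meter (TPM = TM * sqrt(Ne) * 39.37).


Formula: TPM = TM * sqrt(Ne) * 39.37
Step 1: sqrt(Ne) = sqrt(30) = 5.4772
Step 2: TM * sqrt(Ne) = 4.9 * 5.4772 = 26.8383
Step 3: TPM = 26.8383 * 39.37 = 1057 twists/m

1057 twists/m


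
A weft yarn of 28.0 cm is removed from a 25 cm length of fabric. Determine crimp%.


Formula: Crimp% = ((L_yarn - L_fabric) / L_fabric) * 100
Step 1: Extension = 28.0 - 25 = 3.0 cm
Step 2: Crimp% = (3.0 / 25) * 100
Step 3: Crimp% = 0.12 * 100 = 12.0%

12.0%


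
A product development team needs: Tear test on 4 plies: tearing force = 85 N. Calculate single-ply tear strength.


Formula: Per-ply strength = Total force / Number of plies
Per-ply = 85 N / 4
Per-ply = 21.25 N

21.25 N


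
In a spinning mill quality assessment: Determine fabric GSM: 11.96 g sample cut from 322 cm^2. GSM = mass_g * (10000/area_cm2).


Formula: GSM = mass_g / area_m2
Step 1: Convert area: 322 cm^2 = 322 / 10000 = 0.0322 m^2
Step 2: GSM = 11.96 g / 0.0322 m^2 = 371.4 g/m^2

371.4 g/m^2


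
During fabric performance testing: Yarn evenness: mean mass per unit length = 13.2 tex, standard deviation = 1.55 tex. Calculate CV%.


Formula: CV% = (standard deviation / mean) * 100
Step 1: Ratio = 1.55 / 13.2 = 0.117424
Step 2: CV% = 0.117424 * 100 = 11.7424% ≈ 11.7%

11.7%


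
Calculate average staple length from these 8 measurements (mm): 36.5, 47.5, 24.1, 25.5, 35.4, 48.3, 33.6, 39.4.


Formula: Mean = sum of lengths / count
Sum = 36.5 + 47.5 + 24.1 + 25.5 + 35.4 + 48.3 + 33.6 + 39.4
Sum = 290.3 mm
Mean = 290.3 / 8 = 36.29 mm

36.29 mm


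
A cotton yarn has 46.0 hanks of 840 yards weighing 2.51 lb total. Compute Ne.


Formula: Ne = hanks / mass_lb
Substituting: Ne = 46.0 / 2.51
Ne = 18.3

18.3 Ne


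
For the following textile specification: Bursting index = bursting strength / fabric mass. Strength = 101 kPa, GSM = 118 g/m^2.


Formula: Bursting Index = Bursting Strength / Fabric GSM
BI = 101 kPa / 118 g/m^2
BI = 0.856 kPa/(g/m^2)

0.856 kPa/(g/m^2)


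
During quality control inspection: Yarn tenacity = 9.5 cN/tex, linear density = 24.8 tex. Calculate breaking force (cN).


Formula: Breaking force = Tenacity * Linear density
F = 9.5 cN/tex * 24.8 tex
F = 235.60 cN

235.60 cN


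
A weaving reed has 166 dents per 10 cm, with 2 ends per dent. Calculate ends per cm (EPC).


Formula: EPC = (dents per 10 cm * ends per dent) / 10
Step 1: Total ends per 10 cm = 166 * 2 = 332
Step 2: EPC = 332 / 10 = 33.2 ends/cm

33.2 ends/cm


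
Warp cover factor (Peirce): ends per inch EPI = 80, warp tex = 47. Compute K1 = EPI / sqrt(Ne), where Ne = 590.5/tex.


Formula: K1 = EPI / sqrt(Ne), with Ne = 590.5 / tex_warp
Step 1: Ne = 590.5 / 47 = 12.564
Step 2: sqrt(Ne) = sqrt(12.564) = 3.5446
Step 3: K1 = 80 / 3.5446 = 22.6

22.6


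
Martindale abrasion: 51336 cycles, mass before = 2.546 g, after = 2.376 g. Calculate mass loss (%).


Formula: Mass loss% = ((m_before - m_after) / m_before) * 100
Step 1: Mass loss = 2.546 - 2.376 = 0.17 g
Step 2: Ratio = 0.17 / 2.546 = 0.0667714
Step 3: Mass loss% = 0.0667714 * 100 = 6.67714% ≈ 6.68%

6.68%


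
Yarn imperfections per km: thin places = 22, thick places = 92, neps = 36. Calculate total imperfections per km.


Formula: Total = thin places + thick places + neps
Total = 22 + 92 + 36
Total = 150 imperfections/km

150 imperfections/km


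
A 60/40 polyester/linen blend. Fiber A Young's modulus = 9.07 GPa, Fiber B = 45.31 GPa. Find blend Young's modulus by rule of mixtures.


Formula: Blend property = (fraction_A * property_A) + (fraction_B * property_B)
Step 1: Contribution A = 60/100 * 9.07 GPa = 5.442 GPa
Step 2: Contribution B = 40/100 * 45.31 GPa = 18.124 GPa
Step 3: Blend Young's modulus = 5.442 + 18.124 = 23.566 GPa

23.566 GPa


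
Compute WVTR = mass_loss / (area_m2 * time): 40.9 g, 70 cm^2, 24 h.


Formula: WVTR = mass_loss / (area * time)
Step 1: Convert area: 70 cm^2 = 0.007 m^2
Step 2: WVTR = 40.9 g / (0.007 m^2 * 24 h)
Step 3: WVTR = 40.9 / 0.168 = 243.5 g/m^2/h

243.5 g/m^2/h


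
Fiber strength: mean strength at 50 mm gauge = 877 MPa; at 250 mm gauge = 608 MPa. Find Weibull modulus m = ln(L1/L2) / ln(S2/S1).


Formula: m = ln(L1/L2) / ln(S2/S1)
Step 1: ln(L1/L2) = ln(50/250) = -1.60944
Step 2: S2/S1 = 608/877 = 0.69327
Step 3: ln(S2/S1) = ln(0.69327) = -0.36634
Step 4: m = -1.60944 / -0.36634 = 4.39

4.39 (Weibull m)


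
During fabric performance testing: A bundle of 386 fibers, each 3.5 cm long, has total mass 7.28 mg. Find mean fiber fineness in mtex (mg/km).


Formula: fineness (mtex) = mass (mg) / total length (km) = (mass_mg / total_length_m) * 1000
Step 1: Convert fiber length: 3.5 cm = 0.035 m
Step 2: Total fiber length = 386 * 0.035 = 13.51 m
Step 3: Linear density = 7.28 mg / 13.51 m = 0.5389 mg/m
Step 4: fineness = 0.5389 * 1000 = 538.9 mtex

538.9 mtex


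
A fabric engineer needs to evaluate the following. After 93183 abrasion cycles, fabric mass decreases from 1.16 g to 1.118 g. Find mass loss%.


Formula: Mass loss% = ((m_before - m_after) / m_before) * 100
Step 1: Mass loss = 1.16 - 1.118 = 0.042 g
Step 2: Ratio = 0.042 / 1.16 = 0.0362069
Step 3: Mass loss% = 0.0362069 * 100 = 3.62069% ≈ 3.62%

3.62%


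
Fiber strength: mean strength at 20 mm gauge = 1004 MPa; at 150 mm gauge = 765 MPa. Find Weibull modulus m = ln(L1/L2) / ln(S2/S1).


Formula: m = ln(L1/L2) / ln(S2/S1)
Step 1: ln(L1/L2) = ln(20/150) = -2.01490
Step 2: S2/S1 = 765/1004 = 0.76195
Step 3: ln(S2/S1) = ln(0.76195) = -0.27187
Step 4: m = -2.01490 / -0.27187 = 7.41

7.41 (Weibull m)


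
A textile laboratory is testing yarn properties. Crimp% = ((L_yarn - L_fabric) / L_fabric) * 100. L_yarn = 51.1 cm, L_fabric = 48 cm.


Formula: Crimp% = ((L_yarn - L_fabric) / L_fabric) * 100
Step 1: Extension = 51.1 - 48 = 3.1 cm
Step 2: Crimp% = (3.1 / 48) * 100
Step 3: Crimp% = 0.064583 * 100 = 6.4583% ≈ 6.5%

6.5%


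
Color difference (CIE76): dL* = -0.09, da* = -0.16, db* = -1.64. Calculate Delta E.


Formula: Delta E = sqrt(dL*^2 + da*^2 + db*^2)
Step 1: dL*^2 = (-0.09)^2 = 0.0081
Step 2: da*^2 = (-0.16)^2 = 0.0256
Step 3: db*^2 = (-1.64)^2 = 2.6896
Step 4: Sum = 0.0081 + 0.0256 + 2.6896 = 2.7233
Step 5: Delta E = sqrt(2.7233) = 1.65

1.65 Delta E


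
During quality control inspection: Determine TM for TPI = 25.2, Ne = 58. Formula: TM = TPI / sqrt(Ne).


Formula: TM = TPI / sqrt(Ne)
Step 1: sqrt(Ne) = sqrt(58) = 7.6158
Step 2: TM = 25.2 / 7.6158 = 3.31

3.31 TM


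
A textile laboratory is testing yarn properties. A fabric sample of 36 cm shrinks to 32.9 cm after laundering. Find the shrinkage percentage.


Formula: Shrinkage% = ((L_before - L_after) / L_before) * 100
Step 1: Shrinkage = 36 - 32.9 = 3.1 cm
Step 2: Shrinkage% = (3.1 / 36) * 100
Step 3: Shrinkage% = 0.086111 * 100 = 8.6111% ≈ 8.6%

8.6%


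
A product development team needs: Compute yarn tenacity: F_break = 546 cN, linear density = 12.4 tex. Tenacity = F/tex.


Formula: Tenacity = Breaking force / Linear density
Tenacity = 546 cN / 12.4 tex
Tenacity = 44.03 cN/tex

44.03 cN/tex


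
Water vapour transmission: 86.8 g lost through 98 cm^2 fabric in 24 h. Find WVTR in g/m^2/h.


Formula: WVTR = mass_loss / (area * time)
Step 1: Convert area: 98 cm^2 = 0.0098 m^2
Step 2: WVTR = 86.8 g / (0.0098 m^2 * 24 h)
Step 3: WVTR = 86.8 / 0.2352 = 369.0 g/m^2/h

369.0 g/m^2/h


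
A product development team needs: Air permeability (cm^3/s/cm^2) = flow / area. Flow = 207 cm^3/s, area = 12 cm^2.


Formula: Air Permeability = Airflow / Test Area
AP = 207 cm^3/s / 12 cm^2
AP = 17.3 cm^3/s/cm^2

17.3 cm^3/s/cm^2


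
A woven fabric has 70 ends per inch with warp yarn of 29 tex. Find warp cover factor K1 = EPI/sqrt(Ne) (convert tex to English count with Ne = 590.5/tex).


Formula: K1 = EPI / sqrt(Ne), with Ne = 590.5 / tex_warp
Step 1: Ne = 590.5 / 29 = 20.362
Step 2: sqrt(Ne) = sqrt(20.362) = 4.5124
Step 3: K1 = 70 / 4.5124 = 15.5

15.5


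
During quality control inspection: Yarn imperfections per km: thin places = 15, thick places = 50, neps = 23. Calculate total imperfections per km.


Formula: Total = thin places + thick places + neps
Total = 15 + 50 + 23
Total = 88 imperfections/km

88 imperfections/km


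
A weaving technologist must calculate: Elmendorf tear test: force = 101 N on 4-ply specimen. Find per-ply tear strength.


Formula: Per-ply strength = Total force / Number of plies
Per-ply = 101 N / 4
Per-ply = 25.25 N

25.25 N


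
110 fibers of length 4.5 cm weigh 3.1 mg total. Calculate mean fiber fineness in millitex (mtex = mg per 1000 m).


Formula: fineness (mtex) = mass (mg) / total length (km) = (mass_mg / total_length_m) * 1000
Step 1: Convert fiber length: 4.5 cm = 0.045 m
Step 2: Total fiber length = 110 * 0.045 = 4.95 m
Step 3: Linear density = 3.1 mg / 4.95 m = 0.6263 mg/m
Step 4: fineness = 0.6263 * 1000 = 626.3 mtex

626.3 mtex


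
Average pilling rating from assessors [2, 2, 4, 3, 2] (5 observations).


Formula: Mean = sum / count
Sum = 2 + 2 + 4 + 3 + 2 = 13
Mean = 13 / 5 = 2.6

2.6


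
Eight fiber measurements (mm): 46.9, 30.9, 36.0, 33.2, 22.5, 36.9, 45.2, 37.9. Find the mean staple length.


Formula: Mean = sum of lengths / count
Sum = 46.9 + 30.9 + 36.0 + 33.2 + 22.5 + 36.9 + 45.2 + 37.9
Sum = 289.5 mm
Mean = 289.5 / 8 = 36.19 mm

36.19 mm


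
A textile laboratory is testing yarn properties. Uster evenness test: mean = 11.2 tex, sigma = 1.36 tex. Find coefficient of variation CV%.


Formula: CV% = (standard deviation / mean) * 100
Step 1: Ratio = 1.36 / 11.2 = 0.121429
Step 2: CV% = 0.121429 * 100 = 12.1429% ≈ 12.1%

12.1%


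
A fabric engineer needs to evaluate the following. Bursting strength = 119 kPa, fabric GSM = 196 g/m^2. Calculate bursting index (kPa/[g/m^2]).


Formula: Bursting Index = Bursting Strength / Fabric GSM
BI = 119 kPa / 196 g/m^2
BI = 0.607 kPa/(g/m^2)

0.607 kPa/(g/m^2)


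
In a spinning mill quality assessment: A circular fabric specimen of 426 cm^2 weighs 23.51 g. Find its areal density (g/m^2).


Formula: GSM = mass_g / area_m2
Step 1: Convert area: 426 cm^2 = 426 / 10000 = 0.0426 m^2
Step 2: GSM = 23.51 g / 0.0426 m^2 = 551.9 g/m^2

551.9 g/m^2


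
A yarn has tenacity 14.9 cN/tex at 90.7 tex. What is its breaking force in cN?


Formula: Breaking force = Tenacity * Linear density
F = 14.9 cN/tex * 90.7 tex
F = 1351.43 cN

1351.43 cN


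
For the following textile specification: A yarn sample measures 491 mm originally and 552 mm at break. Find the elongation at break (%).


Formula: Elongation (%) = ((L_break - L0) / L0) * 100
Step 1: Extension = 552 - 491 = 61 mm
Step 2: Elongation = (61 / 491) * 100
Step 3: Elongation = 0.124236 * 100 = 12.4236% ≈ 12.4%

12.4%


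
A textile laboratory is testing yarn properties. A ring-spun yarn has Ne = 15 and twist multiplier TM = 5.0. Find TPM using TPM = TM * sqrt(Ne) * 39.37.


Formula: TPM = TM * sqrt(Ne) * 39.37
Step 1: sqrt(Ne) = sqrt(15) = 3.873
Step 2: TM * sqrt(Ne) = 5.0 * 3.873 = 19.365
Step 3: TPM = 19.365 * 39.37 = 762 twists/m

762 twists/m


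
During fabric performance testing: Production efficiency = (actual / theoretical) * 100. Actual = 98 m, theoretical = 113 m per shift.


Formula: Efficiency% = (Actual output / Theoretical output) * 100
Efficiency% = (98 / 113) * 100
Efficiency% = 0.867257 * 100 = 86.7257% ≈ 86.7%

86.7%


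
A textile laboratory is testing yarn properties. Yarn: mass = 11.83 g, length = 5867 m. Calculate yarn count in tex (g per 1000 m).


Formula: Tex = (mass_g / length_m) * 1000
Substituting: Tex = (11.83 / 5867) * 1000
Intermediate: 11.83 / 5867 = 0.00201636 g/m
Tex = 0.00201636 * 1000 = 2.02 tex

2.02 tex


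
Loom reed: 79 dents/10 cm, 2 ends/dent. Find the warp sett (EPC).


Formula: EPC = (dents per 10 cm * ends per dent) / 10
Step 1: Total ends per 10 cm = 79 * 2 = 158
Step 2: EPC = 158 / 10 = 15.8 ends/cm

15.8 ends/cm


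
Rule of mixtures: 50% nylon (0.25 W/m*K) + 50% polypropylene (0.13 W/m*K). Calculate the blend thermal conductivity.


Formula: Blend property = (fraction_A * property_A) + (fraction_B * property_B)
Step 1: Contribution A = 50/100 * 0.25 W/m*K = 0.125 W/m*K
Step 2: Contribution B = 50/100 * 0.13 W/m*K = 0.065 W/m*K
Step 3: Blend thermal conductivity = 0.125 + 0.065 = 0.19 W/m*K

0.19 W/m*K


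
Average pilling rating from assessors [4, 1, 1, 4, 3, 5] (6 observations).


Formula: Mean = sum / count
Sum = 4 + 1 + 1 + 4 + 3 + 5 = 18
Mean = 18 / 6 = 3.0

3.0


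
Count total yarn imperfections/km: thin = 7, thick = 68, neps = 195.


Formula: Total = thin places + thick places + neps
Total = 7 + 68 + 195
Total = 270 imperfections/km

270 imperfections/km


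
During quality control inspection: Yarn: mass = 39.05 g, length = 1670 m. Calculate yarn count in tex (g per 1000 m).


Formula: Tex = (mass_g / length_m) * 1000
Substituting: Tex = (39.05 / 1670) * 1000
Intermediate: 39.05 / 1670 = 0.02338323 g/m
Tex = 0.02338323 * 1000 = 23.38 tex

23.38 tex


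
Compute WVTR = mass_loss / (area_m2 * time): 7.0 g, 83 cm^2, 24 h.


Formula: WVTR = mass_loss / (area * time)
Step 1: Convert area: 83 cm^2 = 0.0083 m^2
Step 2: WVTR = 7.0 g / (0.0083 m^2 * 24 h)
Step 3: WVTR = 7.0 / 0.1992 = 35.1 g/m^2/h

35.1 g/m^2/h


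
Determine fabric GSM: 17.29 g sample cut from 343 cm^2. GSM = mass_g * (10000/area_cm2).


Formula: GSM = mass_g / area_m2
Step 1: Convert area: 343 cm^2 = 343 / 10000 = 0.0343 m^2
Step 2: GSM = 17.29 g / 0.0343 m^2 = 504.1 g/m^2

504.1 g/m^2


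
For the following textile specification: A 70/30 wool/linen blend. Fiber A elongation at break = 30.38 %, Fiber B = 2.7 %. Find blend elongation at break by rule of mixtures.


Formula: Blend property = (fraction_A * property_A) + (fraction_B * property_B)
Step 1: Contribution A = 70/100 * 30.38 % = 21.266 %
Step 2: Contribution B = 30/100 * 2.7 % = 0.81 %
Step 3: Blend elongation at break = 21.266 + 0.81 = 22.076 %

22.076 %


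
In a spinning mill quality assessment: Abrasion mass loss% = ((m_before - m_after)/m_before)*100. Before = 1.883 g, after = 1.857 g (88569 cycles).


Formula: Mass loss% = ((m_before - m_after) / m_before) * 100
Step 1: Mass loss = 1.883 - 1.857 = 0.026 g
Step 2: Ratio = 0.026 / 1.883 = 0.0138078
Step 3: Mass loss% = 0.0138078 * 100 = 1.38078% ≈ 1.38%

1.38%


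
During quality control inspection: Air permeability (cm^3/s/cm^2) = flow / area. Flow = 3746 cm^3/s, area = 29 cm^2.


Formula: Air Permeability = Airflow / Test Area
AP = 3746 cm^3/s / 29 cm^2
AP = 129.2 cm^3/s/cm^2

129.2 cm^3/s/cm^2


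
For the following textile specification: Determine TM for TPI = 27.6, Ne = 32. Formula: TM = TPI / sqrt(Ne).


Formula: TM = TPI / sqrt(Ne)
Step 1: sqrt(Ne) = sqrt(32) = 5.6569
Step 2: TM = 27.6 / 5.6569 = 4.88

4.88 TM


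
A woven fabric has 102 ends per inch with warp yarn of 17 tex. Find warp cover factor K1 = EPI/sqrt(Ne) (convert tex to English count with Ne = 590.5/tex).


Formula: K1 = EPI / sqrt(Ne), with Ne = 590.5 / tex_warp
Step 1: Ne = 590.5 / 17 = 34.735
Step 2: sqrt(Ne) = sqrt(34.735) = 5.8936
Step 3: K1 = 102 / 5.8936 = 17.3

17.3


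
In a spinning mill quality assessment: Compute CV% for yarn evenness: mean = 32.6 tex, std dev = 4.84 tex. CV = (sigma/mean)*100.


Formula: CV% = (standard deviation / mean) * 100
Step 1: Ratio = 4.84 / 32.6 = 0.148466
Step 2: CV% = 0.148466 * 100 = 14.8466% ≈ 14.8%

14.8%


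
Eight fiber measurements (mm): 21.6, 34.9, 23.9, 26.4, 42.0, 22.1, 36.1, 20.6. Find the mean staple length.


Formula: Mean = sum of lengths / count
Sum = 21.6 + 34.9 + 23.9 + 26.4 + 42.0 + 22.1 + 36.1 + 20.6
Sum = 227.6 mm
Mean = 227.6 / 8 = 28.45 mm

28.45 mm


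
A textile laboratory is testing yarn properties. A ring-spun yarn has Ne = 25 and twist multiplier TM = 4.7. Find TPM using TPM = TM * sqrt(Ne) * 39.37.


Formula: TPM = TM * sqrt(Ne) * 39.37
Step 1: sqrt(Ne) = sqrt(25) = 5
Step 2: TM * sqrt(Ne) = 4.7 * 5 = 23.5
Step 3: TPM = 23.5 * 39.37 = 925 twists/m

925 twists/m


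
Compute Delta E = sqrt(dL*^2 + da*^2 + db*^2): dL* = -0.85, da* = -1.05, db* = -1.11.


Formula: Delta E = sqrt(dL*^2 + da*^2 + db*^2)
Step 1: dL*^2 = (-0.85)^2 = 0.7225
Step 2: da*^2 = (-1.05)^2 = 1.1025
Step 3: db*^2 = (-1.11)^2 = 1.2321
Step 4: Sum = 0.7225 + 1.1025 + 1.2321 = 3.0571
Step 5: Delta E = sqrt(3.0571) = 1.75

1.75 Delta E


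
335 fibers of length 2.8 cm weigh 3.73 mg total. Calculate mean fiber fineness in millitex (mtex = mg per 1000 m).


Formula: fineness (mtex) = mass (mg) / total length (km) = (mass_mg / total_length_m) * 1000
Step 1: Convert fiber length: 2.8 cm = 0.028 m
Step 2: Total fiber length = 335 * 0.028 = 9.38 m
Step 3: Linear density = 3.73 mg / 9.38 m = 0.3977 mg/m
Step 4: fineness = 0.3977 * 1000 = 397.7 mtex

397.7 mtex


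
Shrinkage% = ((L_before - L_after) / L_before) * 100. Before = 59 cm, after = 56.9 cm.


Formula: Shrinkage% = ((L_before - L_after) / L_before) * 100
Step 1: Shrinkage = 59 - 56.9 = 2.1 cm
Step 2: Shrinkage% = (2.1 / 59) * 100
Step 3: Shrinkage% = 0.035593 * 100 = 3.5593% ≈ 3.6%

3.6%


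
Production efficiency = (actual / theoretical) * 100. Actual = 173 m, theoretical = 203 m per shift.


Formula: Efficiency% = (Actual output / Theoretical output) * 100
Efficiency% = (173 / 203) * 100
Efficiency% = 0.852217 * 100 = 85.2217% ≈ 85.2%

85.2%


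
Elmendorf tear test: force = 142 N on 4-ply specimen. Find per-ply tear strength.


Formula: Per-ply strength = Total force / Number of plies
Per-ply = 142 N / 4
Per-ply = 35.5 N

35.5 N


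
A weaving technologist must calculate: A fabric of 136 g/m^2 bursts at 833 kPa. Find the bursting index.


Formula: Bursting Index = Bursting Strength / Fabric GSM
BI = 833 kPa / 136 g/m^2
BI = 6.125 kPa/(g/m^2)

6.125 kPa/(g/m^2)


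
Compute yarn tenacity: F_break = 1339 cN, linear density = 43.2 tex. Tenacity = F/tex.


Formula: Tenacity = Breaking force / Linear density
Tenacity = 1339 cN / 43.2 tex
Tenacity = 31.00 cN/tex

31.00 cN/tex


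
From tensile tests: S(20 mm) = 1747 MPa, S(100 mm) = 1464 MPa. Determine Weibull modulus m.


Formula: m = ln(L1/L2) / ln(S2/S1)
Step 1: ln(L1/L2) = ln(20/100) = -1.60944
Step 2: S2/S1 = 1464/1747 = 0.83801
Step 3: ln(S2/S1) = ln(0.83801) = -0.17673
Step 4: m = -1.60944 / -0.17673 = 9.11

9.11 (Weibull m)


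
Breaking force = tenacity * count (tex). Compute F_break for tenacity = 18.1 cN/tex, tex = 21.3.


Formula: Breaking force = Tenacity * Linear density
F = 18.1 cN/tex * 21.3 tex
F = 385.53 cN

385.53 cN


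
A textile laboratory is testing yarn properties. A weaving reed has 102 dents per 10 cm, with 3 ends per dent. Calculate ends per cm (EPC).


Formula: EPC = (dents per 10 cm * ends per dent) / 10
Step 1: Total ends per 10 cm = 102 * 3 = 306
Step 2: EPC = 306 / 10 = 30.6 ends/cm

30.6 ends/cm


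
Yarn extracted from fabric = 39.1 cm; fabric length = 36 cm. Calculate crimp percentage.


Formula: Crimp% = ((L_yarn - L_fabric) / L_fabric) * 100
Step 1: Extension = 39.1 - 36 = 3.1 cm
Step 2: Crimp% = (3.1 / 36) * 100
Step 3: Crimp% = 0.086111 * 100 = 8.6111% ≈ 8.6%

8.6%


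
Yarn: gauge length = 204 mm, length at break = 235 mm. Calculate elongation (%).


Formula: Elongation (%) = ((L_break - L0) / L0) * 100
Step 1: Extension = 235 - 204 = 31 mm
Step 2: Elongation = (31 / 204) * 100
Step 3: Elongation = 0.151961 * 100 = 15.1961% ≈ 15.2%

15.2%


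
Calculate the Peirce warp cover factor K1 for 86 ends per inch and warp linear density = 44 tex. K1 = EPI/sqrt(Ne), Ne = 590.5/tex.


Formula: K1 = EPI / sqrt(Ne), with Ne = 590.5 / tex_warp
Step 1: Ne = 590.5 / 44 = 13.42
Step 2: sqrt(Ne) = sqrt(13.42) = 3.6633
Step 3: K1 = 86 / 3.6633 = 23.5

23.5


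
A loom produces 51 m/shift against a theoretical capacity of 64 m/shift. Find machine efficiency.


Formula: Efficiency% = (Actual output / Theoretical output) * 100
Efficiency% = (51 / 64) * 100
Efficiency% = 0.796875 * 100 = 79.6875% ≈ 79.7%

79.7%


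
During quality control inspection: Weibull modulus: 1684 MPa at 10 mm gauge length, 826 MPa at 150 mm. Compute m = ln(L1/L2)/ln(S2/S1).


Formula: m = ln(L1/L2) / ln(S2/S1)
Step 1: ln(L1/L2) = ln(10/150) = -2.70805
Step 2: S2/S1 = 826/1684 = 0.4905
Step 3: ln(S2/S1) = ln(0.4905) = -0.71233
Step 4: m = -2.70805 / -0.71233 = 3.80

3.80 (Weibull m)


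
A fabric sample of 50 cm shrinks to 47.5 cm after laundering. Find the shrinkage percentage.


Formula: Shrinkage% = ((L_before - L_after) / L_before) * 100
Step 1: Shrinkage = 50 - 47.5 = 2.5 cm
Step 2: Shrinkage% = (2.5 / 50) * 100
Step 3: Shrinkage% = 0.05 * 100 = 5.0%

5.0%


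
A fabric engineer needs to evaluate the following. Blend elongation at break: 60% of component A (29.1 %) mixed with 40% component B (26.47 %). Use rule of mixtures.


Formula: Blend property = (fraction_A * property_A) + (fraction_B * property_B)
Step 1: Contribution A = 60/100 * 29.1 % = 17.46 %
Step 2: Contribution B = 40/100 * 26.47 % = 10.588 %
Step 3: Blend elongation at break = 17.46 + 10.588 = 28.048 %

28.048 %


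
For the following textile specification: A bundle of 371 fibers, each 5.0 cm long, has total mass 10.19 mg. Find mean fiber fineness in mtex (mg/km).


Formula: fineness (mtex) = mass (mg) / total length (km) = (mass_mg / total_length_m) * 1000
Step 1: Convert fiber length: 5.0 cm = 0.05 m
Step 2: Total fiber length = 371 * 0.05 = 18.55 m
Step 3: Linear density = 10.19 mg / 18.55 m = 0.5493 mg/m
Step 4: fineness = 0.5493 * 1000 = 549.3 mtex

549.3 mtex


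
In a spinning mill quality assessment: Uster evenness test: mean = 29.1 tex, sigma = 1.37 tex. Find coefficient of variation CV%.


Formula: CV% = (standard deviation / mean) * 100
Step 1: Ratio = 1.37 / 29.1 = 0.047079
Step 2: CV% = 0.047079 * 100 = 4.7079% ≈ 4.7%

4.7%


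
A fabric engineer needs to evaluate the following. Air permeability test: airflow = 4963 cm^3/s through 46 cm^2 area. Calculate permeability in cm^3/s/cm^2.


Formula: Air Permeability = Airflow / Test Area
AP = 4963 cm^3/s / 46 cm^2
AP = 107.9 cm^3/s/cm^2

107.9 cm^3/s/cm^2


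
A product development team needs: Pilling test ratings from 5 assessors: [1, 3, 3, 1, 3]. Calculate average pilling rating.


Formula: Mean = sum / count
Sum = 1 + 3 + 3 + 1 + 3 = 11
Mean = 11 / 5 = 2.2

2.2


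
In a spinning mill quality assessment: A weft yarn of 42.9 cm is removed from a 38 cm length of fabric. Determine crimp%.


Formula: Crimp% = ((L_yarn - L_fabric) / L_fabric) * 100
Step 1: Extension = 42.9 - 38 = 4.9 cm
Step 2: Crimp% = (4.9 / 38) * 100
Step 3: Crimp% = 0.128947 * 100 = 12.8947% ≈ 12.9%

12.9%


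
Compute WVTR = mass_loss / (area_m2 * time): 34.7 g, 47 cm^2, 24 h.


Formula: WVTR = mass_loss / (area * time)
Step 1: Convert area: 47 cm^2 = 0.0047 m^2
Step 2: WVTR = 34.7 g / (0.0047 m^2 * 24 h)
Step 3: WVTR = 34.7 / 0.1128 = 307.6 g/m^2/h

307.6 g/m^2/h


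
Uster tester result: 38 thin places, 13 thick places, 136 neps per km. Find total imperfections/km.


Formula: Total = thin places + thick places + neps
Total = 38 + 13 + 136
Total = 187 imperfections/km

187 imperfections/km


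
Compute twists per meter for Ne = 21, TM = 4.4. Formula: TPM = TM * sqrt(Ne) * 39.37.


Formula: TPM = TM * sqrt(Ne) * 39.37
Step 1: sqrt(Ne) = sqrt(21) = 4.5826
Step 2: TM * sqrt(Ne) = 4.4 * 4.5826 = 20.1634
Step 3: TPM = 20.1634 * 39.37 = 794 twists/m

794 twists/m


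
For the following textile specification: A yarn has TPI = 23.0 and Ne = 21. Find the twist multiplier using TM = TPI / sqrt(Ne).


Formula: TM = TPI / sqrt(Ne)
Step 1: sqrt(Ne) = sqrt(21) = 4.5826
Step 2: TM = 23.0 / 4.5826 = 5.02

5.02 TM


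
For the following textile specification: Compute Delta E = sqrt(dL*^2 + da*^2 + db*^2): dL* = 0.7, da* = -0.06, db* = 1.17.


Formula: Delta E = sqrt(dL*^2 + da*^2 + db*^2)
Step 1: dL*^2 = 0.7^2 = 0.49
Step 2: da*^2 = (-0.06)^2 = 0.0036
Step 3: db*^2 = 1.17^2 = 1.3689
Step 4: Sum = 0.49 + 0.0036 + 1.3689 = 1.8625
Step 5: Delta E = sqrt(1.8625) = 1.36

1.36 Delta E


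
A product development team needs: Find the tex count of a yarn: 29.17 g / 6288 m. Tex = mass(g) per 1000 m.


Formula: Tex = (mass_g / length_m) * 1000
Substituting: Tex = (29.17 / 6288) * 1000
Intermediate: 29.17 / 6288 = 0.00463899 g/m
Tex = 0.00463899 * 1000 = 4.64 tex

4.64 tex


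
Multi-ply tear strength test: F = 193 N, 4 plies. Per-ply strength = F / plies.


Formula: Per-ply strength = Total force / Number of plies
Per-ply = 193 N / 4
Per-ply = 48.25 N

48.25 N


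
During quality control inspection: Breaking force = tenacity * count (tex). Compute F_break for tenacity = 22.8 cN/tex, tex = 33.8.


Formula: Breaking force = Tenacity * Linear density
F = 22.8 cN/tex * 33.8 tex
F = 770.64 cN

770.64 cN


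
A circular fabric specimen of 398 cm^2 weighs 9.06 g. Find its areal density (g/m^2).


Formula: GSM = mass_g / area_m2
Step 1: Convert area: 398 cm^2 = 398 / 10000 = 0.0398 m^2
Step 2: GSM = 9.06 g / 0.0398 m^2 = 227.6 g/m^2

227.6 g/m^2


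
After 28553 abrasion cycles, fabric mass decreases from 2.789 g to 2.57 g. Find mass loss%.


Formula: Mass loss% = ((m_before - m_after) / m_before) * 100
Step 1: Mass loss = 2.789 - 2.57 = 0.219 g
Step 2: Ratio = 0.219 / 2.789 = 0.0785228
Step 3: Mass loss% = 0.0785228 * 100 = 7.85228% ≈ 7.85%

7.85%


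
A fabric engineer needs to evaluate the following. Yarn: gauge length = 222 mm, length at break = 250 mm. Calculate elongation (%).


Formula: Elongation (%) = ((L_break - L0) / L0) * 100
Step 1: Extension = 250 - 222 = 28 mm
Step 2: Elongation = (28 / 222) * 100
Step 3: Elongation = 0.126126 * 100 = 12.6126% ≈ 12.6%

12.6%


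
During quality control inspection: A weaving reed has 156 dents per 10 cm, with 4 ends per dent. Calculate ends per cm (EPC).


Formula: EPC = (dents per 10 cm * ends per dent) / 10
Step 1: Total ends per 10 cm = 156 * 4 = 624
Step 2: EPC = 624 / 10 = 62.4 ends/cm

62.4 ends/cm


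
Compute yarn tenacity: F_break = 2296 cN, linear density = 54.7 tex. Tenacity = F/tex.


Formula: Tenacity = Breaking force / Linear density
Tenacity = 2296 cN / 54.7 tex
Tenacity = 41.97 cN/tex

41.97 cN/tex


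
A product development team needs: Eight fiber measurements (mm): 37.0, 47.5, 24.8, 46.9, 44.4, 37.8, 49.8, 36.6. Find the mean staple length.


Formula: Mean = sum of lengths / count
Sum = 37.0 + 47.5 + 24.8 + 46.9 + 44.4 + 37.8 + 49.8 + 36.6
Sum = 324.8 mm
Mean = 324.8 / 8 = 40.60 mm

40.60 mm


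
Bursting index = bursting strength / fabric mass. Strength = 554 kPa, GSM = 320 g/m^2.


Formula: Bursting Index = Bursting Strength / Fabric GSM
BI = 554 kPa / 320 g/m^2
BI = 1.731 kPa/(g/m^2)

1.731 kPa/(g/m^2)


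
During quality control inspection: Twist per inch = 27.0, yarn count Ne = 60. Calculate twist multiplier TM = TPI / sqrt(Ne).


Formula: TM = TPI / sqrt(Ne)
Step 1: sqrt(Ne) = sqrt(60) = 7.746
Step 2: TM = 27.0 / 7.746 = 3.49

3.49 TM


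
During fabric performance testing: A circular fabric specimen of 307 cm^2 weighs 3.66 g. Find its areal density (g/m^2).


Formula: GSM = mass_g / area_m2
Step 1: Convert area: 307 cm^2 = 307 / 10000 = 0.0307 m^2
Step 2: GSM = 3.66 g / 0.0307 m^2 = 119.2 g/m^2

119.2 g/m^2


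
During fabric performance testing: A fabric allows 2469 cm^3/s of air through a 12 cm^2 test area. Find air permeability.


Formula: Air Permeability = Airflow / Test Area
AP = 2469 cm^3/s / 12 cm^2
AP = 205.8 cm^3/s/cm^2

205.8 cm^3/s/cm^2


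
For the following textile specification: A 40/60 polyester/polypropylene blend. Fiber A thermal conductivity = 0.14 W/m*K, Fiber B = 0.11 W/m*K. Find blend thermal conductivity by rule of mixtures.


Formula: Blend property = (fraction_A * property_A) + (fraction_B * property_B)
Step 1: Contribution A = 40/100 * 0.14 W/m*K = 0.056 W/m*K
Step 2: Contribution B = 60/100 * 0.11 W/m*K = 0.066 W/m*K
Step 3: Blend thermal conductivity = 0.056 + 0.066 = 0.122 W/m*K

0.122 W/m*K


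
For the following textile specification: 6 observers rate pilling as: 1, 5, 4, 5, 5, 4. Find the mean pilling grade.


Formula: Mean = sum / count
Sum = 1 + 5 + 4 + 5 + 5 + 4 = 24
Mean = 24 / 6 = 4.0

4.0


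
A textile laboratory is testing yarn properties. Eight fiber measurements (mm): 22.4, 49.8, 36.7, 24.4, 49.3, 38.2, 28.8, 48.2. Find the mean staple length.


Formula: Mean = sum of lengths / count
Sum = 22.4 + 49.8 + 36.7 + 24.4 + 49.3 + 38.2 + 28.8 + 48.2
Sum = 297.8 mm
Mean = 297.8 / 8 = 37.23 mm

37.23 mm


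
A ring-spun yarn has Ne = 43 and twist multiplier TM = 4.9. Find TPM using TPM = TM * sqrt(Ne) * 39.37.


Formula: TPM = TM * sqrt(Ne) * 39.37
Step 1: sqrt(Ne) = sqrt(43) = 6.5574
Step 2: TM * sqrt(Ne) = 4.9 * 6.5574 = 32.1313
Step 3: TPM = 32.1313 * 39.37 = 1265 twists/m

1265 twists/m


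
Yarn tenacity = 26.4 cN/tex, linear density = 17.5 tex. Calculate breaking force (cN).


Formula: Breaking force = Tenacity * Linear density
F = 26.4 cN/tex * 17.5 tex
F = 462.00 cN

462.00 cN


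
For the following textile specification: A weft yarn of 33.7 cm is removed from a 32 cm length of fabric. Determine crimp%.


Formula: Crimp% = ((L_yarn - L_fabric) / L_fabric) * 100
Step 1: Extension = 33.7 - 32 = 1.7 cm
Step 2: Crimp% = (1.7 / 32) * 100
Step 3: Crimp% = 0.053125 * 100 = 5.3125% ≈ 5.3%

5.3%


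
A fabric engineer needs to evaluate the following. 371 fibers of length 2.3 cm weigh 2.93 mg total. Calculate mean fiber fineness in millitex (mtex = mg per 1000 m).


Formula: fineness (mtex) = mass (mg) / total length (km) = (mass_mg / total_length_m) * 1000
Step 1: Convert fiber length: 2.3 cm = 0.023 m
Step 2: Total fiber length = 371 * 0.023 = 8.533 m
Step 3: Linear density = 2.93 mg / 8.533 m = 0.3434 mg/m
Step 4: fineness = 0.3434 * 1000 = 343.4 mtex

343.4 mtex


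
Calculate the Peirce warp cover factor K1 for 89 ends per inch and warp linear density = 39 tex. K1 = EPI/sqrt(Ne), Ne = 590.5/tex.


Formula: K1 = EPI / sqrt(Ne), with Ne = 590.5 / tex_warp
Step 1: Ne = 590.5 / 39 = 15.141
Step 2: sqrt(Ne) = sqrt(15.141) = 3.8911
Step 3: K1 = 89 / 3.8911 = 22.9

22.9


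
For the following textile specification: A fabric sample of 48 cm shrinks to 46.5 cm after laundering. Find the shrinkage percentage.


Formula: Shrinkage% = ((L_before - L_after) / L_before) * 100
Step 1: Shrinkage = 48 - 46.5 = 1.5 cm
Step 2: Shrinkage% = (1.5 / 48) * 100
Step 3: Shrinkage% = 0.03125 * 100 = 3.125% ≈ 3.1%

3.1%


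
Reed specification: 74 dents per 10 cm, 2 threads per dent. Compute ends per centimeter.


Formula: EPC = (dents per 10 cm * ends per dent) / 10
Step 1: Total ends per 10 cm = 74 * 2 = 148
Step 2: EPC = 148 / 10 = 14.8 ends/cm

14.8 ends/cm


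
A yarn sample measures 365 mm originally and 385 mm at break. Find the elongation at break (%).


Formula: Elongation (%) = ((L_break - L0) / L0) * 100
Step 1: Extension = 385 - 365 = 20 mm
Step 2: Elongation = (20 / 365) * 100
Step 3: Elongation = 0.054795 * 100 = 5.4795% ≈ 5.5%

5.5%


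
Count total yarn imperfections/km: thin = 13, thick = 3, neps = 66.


Formula: Total = thin places + thick places + neps
Total = 13 + 3 + 66
Total = 82 imperfections/km

82 imperfections/km


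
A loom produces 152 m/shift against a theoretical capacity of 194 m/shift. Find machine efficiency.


Formula: Efficiency% = (Actual output / Theoretical output) * 100
Efficiency% = (152 / 194) * 100
Efficiency% = 0.783505 * 100 = 78.3505% ≈ 78.4%

78.4%


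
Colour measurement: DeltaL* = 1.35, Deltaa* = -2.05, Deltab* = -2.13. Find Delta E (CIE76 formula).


Formula: Delta E = sqrt(dL*^2 + da*^2 + db*^2)
Step 1: dL*^2 = 1.35^2 = 1.8225
Step 2: da*^2 = (-2.05)^2 = 4.2025
Step 3: db*^2 = (-2.13)^2 = 4.5369
Step 4: Sum = 1.8225 + 4.2025 + 4.5369 = 10.5619
Step 5: Delta E = sqrt(10.5619) = 3.25

3.25 Delta E
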